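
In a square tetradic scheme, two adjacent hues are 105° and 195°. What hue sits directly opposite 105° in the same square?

A square tetradic scheme places four hues 90° apart; opposite corners are 180° apart.
105 + 180 = 285°

285°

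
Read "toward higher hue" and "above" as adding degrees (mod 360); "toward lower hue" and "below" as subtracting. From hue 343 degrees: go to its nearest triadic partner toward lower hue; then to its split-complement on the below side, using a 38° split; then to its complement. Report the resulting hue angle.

triadic ↓ −120°: 343 − 120 = 223°
split-comp 38° ↓ +142°: 223 + 142 = 365 → 365 − 360 = 5°
complement +180°: 5 + 180 = 185°

185°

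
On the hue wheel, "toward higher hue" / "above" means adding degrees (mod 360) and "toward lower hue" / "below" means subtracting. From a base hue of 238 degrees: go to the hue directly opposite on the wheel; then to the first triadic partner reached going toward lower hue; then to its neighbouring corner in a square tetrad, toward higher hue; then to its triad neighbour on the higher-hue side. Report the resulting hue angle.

148°

complement +180°: 238 + 180 = 418 → 418 − 360 = 58°
triadic ↓ −120°: 58 − 120 = -62 → -62 + 360 = 298°
square ↑ +90°: 298 + 90 = 388 → 388 − 360 = 28°
triadic ↑ +120°: 28 + 120 = 148°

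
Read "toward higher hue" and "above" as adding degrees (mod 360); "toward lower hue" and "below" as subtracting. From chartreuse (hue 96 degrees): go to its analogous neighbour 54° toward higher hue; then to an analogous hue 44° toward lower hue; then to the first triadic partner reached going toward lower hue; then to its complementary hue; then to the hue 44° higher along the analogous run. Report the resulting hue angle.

210°

analog 54° ↑ +54°: 96 + 54 = 150°
analog 44° ↓ −44°: 150 − 44 = 106°
triadic ↓ −120°: 106 − 120 = -14 → -14 + 360 = 346°
complement +180°: 346 + 180 = 526 → 526 − 360 = 166°
analog 44° ↑ +44°: 166 + 44 = 210°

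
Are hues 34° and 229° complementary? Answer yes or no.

no

Angular distance: |34 − 229| = 195; shorter arc = 360 − 195 = 165°.
Complementary requires 180°.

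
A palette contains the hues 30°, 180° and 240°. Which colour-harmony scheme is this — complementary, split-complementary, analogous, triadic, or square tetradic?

Sort the hues: 30°, 180°, 240°.
Successive gaps around the wheel: 150°, 60°, 150°.
Two 150° gaps and one 60° gap — a base hue opposite a pair of accents 30° either side of its complement — is the split-complementary pattern.

split-complementary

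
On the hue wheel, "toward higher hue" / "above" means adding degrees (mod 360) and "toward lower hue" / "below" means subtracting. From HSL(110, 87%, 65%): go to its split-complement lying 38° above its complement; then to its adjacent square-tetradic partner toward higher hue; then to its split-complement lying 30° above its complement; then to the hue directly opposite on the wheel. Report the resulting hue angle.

+218° (split-comp 38° ↑): 110 + 218 = 328°
+90° (square ↑): 328 + 90 = 418 → 418 − 360 = 58°
+210° (split-comp 30° ↑): 58 + 210 = 268°
+180° (complement): 268 + 180 = 448 → 448 − 360 = 88°

88°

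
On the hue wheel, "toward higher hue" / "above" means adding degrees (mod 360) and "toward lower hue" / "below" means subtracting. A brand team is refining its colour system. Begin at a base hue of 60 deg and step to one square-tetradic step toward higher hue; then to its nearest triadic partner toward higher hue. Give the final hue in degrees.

60 + 90 = 150°   (square ↑)
150 + 120 = 270°   (triadic ↑)

270°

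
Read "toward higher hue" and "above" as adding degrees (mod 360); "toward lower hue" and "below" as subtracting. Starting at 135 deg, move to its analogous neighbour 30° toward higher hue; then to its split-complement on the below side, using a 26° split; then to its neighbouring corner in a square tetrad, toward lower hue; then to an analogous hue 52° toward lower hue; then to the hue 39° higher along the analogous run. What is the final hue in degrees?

216°

135 + 30 = 165°   (analog 30° ↑)
165 + 154 = 319°   (split-comp 26° ↓)
319 − 90 = 229°   (square ↓)
229 − 52 = 177°   (analog 52° ↓)
177 + 39 = 216°   (analog 39° ↑)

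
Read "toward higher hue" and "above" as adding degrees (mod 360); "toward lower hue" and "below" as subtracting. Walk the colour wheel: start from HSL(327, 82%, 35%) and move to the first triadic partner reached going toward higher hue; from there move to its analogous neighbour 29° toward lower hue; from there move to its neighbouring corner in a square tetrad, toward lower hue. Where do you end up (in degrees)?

328°

327 + 120 = 447 → 447 − 360 = 87°   (triadic ↑)
87 − 29 = 58°   (analog 29° ↓)
58 − 90 = -32 → -32 + 360 = 328°   (square ↓)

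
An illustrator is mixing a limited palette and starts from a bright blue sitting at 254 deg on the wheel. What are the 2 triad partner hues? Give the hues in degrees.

A triad places three hues 120° apart.
254 + 120 = 374 → 374 − 360 = 14°
254 + 240 = 494 → 494 − 360 = 134°

14° and 134°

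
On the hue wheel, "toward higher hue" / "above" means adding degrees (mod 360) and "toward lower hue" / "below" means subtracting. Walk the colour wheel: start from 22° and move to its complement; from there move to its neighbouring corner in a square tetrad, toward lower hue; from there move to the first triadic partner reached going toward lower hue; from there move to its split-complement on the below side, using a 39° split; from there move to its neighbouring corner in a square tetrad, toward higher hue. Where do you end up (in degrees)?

223°

complement +180°: 22 + 180 = 202°
square ↓ −90°: 202 − 90 = 112°
triadic ↓ −120°: 112 − 120 = -8 → -8 + 360 = 352°
split-comp 39° ↓ +141°: 352 + 141 = 493 → 493 − 360 = 133°
square ↑ +90°: 133 + 90 = 223°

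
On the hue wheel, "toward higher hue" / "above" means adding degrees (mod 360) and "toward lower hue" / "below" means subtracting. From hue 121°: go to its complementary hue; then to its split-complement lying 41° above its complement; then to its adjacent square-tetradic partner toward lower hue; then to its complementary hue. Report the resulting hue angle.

252°

+180° (complement): 121 + 180 = 301°
+221° (split-comp 41° ↑): 301 + 221 = 522 → 522 − 360 = 162°
−90° (square ↓): 162 − 90 = 72°
+180° (complement): 72 + 180 = 252°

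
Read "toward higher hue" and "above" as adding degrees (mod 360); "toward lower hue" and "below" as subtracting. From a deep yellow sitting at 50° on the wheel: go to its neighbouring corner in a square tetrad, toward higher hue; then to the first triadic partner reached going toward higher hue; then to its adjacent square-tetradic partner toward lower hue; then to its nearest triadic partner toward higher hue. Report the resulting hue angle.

50 + 90 = 140°   (square ↑)
140 + 120 = 260°   (triadic ↑)
260 − 90 = 170°   (square ↓)
170 + 120 = 290°   (triadic ↑)

290°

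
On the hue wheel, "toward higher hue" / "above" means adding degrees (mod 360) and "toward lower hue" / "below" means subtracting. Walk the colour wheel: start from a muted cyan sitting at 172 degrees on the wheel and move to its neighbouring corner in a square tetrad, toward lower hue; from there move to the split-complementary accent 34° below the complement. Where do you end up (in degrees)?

square ↓ −90°: 172 − 90 = 82°
split-comp 34° ↓ +146°: 82 + 146 = 228°

228°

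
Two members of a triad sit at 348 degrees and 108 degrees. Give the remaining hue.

A triad spaces three hues 120° apart.
The full set is {108°, 228°, 348°}.

228°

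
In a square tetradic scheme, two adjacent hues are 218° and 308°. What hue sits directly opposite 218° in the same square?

A square tetradic scheme places four hues 90° apart; opposite corners are 180° apart.
218 + 180 = 398 → 398 − 360 = 38°

38°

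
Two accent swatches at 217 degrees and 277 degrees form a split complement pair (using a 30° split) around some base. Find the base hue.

The accents sit 30° either side of the complement, so the complement is their short-arc midpoint on the wheel.
Short-arc midpoint of 217° and 277°: 247°.
Base is 180° from the complement: 247 − 180 = 67°

67°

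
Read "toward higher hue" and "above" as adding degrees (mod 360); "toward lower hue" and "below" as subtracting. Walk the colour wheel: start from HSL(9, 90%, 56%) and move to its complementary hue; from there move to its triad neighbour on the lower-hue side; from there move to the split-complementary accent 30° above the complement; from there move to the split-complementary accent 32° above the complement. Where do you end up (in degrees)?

131°

+180° (complement): 9 + 180 = 189°
−120° (triadic ↓): 189 − 120 = 69°
+210° (split-comp 30° ↑): 69 + 210 = 279°
+212° (split-comp 32° ↑): 279 + 212 = 491 → 491 − 360 = 131°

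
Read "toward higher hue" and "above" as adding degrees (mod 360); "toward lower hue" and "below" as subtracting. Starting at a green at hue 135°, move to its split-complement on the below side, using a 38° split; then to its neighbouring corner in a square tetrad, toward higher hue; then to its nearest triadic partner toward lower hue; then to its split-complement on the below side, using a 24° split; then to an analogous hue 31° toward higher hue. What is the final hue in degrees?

74°

split-comp 38° ↓ +142°: 135 + 142 = 277°
square ↑ +90°: 277 + 90 = 367 → 367 − 360 = 7°
triadic ↓ −120°: 7 − 120 = -113 → -113 + 360 = 247°
split-comp 24° ↓ +156°: 247 + 156 = 403 → 403 − 360 = 43°
analog 31° ↑ +31°: 43 + 31 = 74°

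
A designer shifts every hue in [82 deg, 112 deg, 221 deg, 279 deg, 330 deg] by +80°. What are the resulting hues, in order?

82 + 80 = 162°
112 + 80 = 192°
221 + 80 = 301°
279 + 80 = 359°
330 + 80 = 410 → 410 − 360 = 50°

162°, 192°, 301°, 359°, 50°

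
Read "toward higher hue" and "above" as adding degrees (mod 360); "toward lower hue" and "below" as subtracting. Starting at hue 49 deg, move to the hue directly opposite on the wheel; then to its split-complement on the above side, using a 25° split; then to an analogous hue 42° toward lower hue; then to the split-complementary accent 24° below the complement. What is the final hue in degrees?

+180° (complement): 49 + 180 = 229°
+205° (split-comp 25° ↑): 229 + 205 = 434 → 434 − 360 = 74°
−42° (analog 42° ↓): 74 − 42 = 32°
+156° (split-comp 24° ↓): 32 + 156 = 188°

188°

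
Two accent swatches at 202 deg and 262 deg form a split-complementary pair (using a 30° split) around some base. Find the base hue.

The accents sit 30° either side of the complement, so the complement is their short-arc midpoint on the wheel.
Short-arc midpoint of 202° and 262°: 232°.
Base is 180° from the complement: 232 − 180 = 52°

52°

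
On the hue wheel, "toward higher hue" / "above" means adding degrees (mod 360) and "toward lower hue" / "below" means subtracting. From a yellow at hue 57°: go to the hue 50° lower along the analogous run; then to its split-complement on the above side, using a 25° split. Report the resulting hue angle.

57 − 50 = 7°   (analog 50° ↓)
7 + 205 = 212°   (split-comp 25° ↑)

212°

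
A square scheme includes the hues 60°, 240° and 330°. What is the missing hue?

150°

A square tetradic scheme places four hues every 90°.
The full set through 60° is {60°, 150°, 240°, 330°}.
Given {60°, 240°, 330°}, the missing hue is 150°.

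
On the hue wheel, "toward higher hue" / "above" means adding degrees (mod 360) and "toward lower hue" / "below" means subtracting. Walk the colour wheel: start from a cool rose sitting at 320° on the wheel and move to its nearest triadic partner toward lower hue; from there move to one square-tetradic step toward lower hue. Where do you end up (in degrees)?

110°

320 − 120 = 200°   (triadic ↓)
200 − 90 = 110°   (square ↓)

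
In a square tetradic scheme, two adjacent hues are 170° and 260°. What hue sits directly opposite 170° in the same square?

A square tetradic scheme places four hues 90° apart; opposite corners are 180° apart.
170 + 180 = 350°

350°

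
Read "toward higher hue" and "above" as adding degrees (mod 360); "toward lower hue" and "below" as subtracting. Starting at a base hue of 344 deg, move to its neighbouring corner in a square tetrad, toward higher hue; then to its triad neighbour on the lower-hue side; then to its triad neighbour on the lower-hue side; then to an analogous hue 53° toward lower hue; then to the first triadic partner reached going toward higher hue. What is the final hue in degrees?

261°

344 + 90 = 434 → 434 − 360 = 74°   (square ↑)
74 − 120 = -46 → -46 + 360 = 314°   (triadic ↓)
314 − 120 = 194°   (triadic ↓)
194 − 53 = 141°   (analog 53° ↓)
141 + 120 = 261°   (triadic ↑)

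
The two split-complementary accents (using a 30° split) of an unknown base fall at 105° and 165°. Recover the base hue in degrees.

The accents sit 30° either side of the complement, so the complement is their short-arc midpoint on the wheel.
Short-arc midpoint of 105° and 165°: 135°.
Base is 180° from the complement: 135 − 180 = -45 → -45 + 360 = 315°

315°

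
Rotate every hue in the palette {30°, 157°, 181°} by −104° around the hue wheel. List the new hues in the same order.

286°, 53°, 77°

30 − 104 = -74 → -74 + 360 = 286°
157 − 104 = 53°
181 − 104 = 77°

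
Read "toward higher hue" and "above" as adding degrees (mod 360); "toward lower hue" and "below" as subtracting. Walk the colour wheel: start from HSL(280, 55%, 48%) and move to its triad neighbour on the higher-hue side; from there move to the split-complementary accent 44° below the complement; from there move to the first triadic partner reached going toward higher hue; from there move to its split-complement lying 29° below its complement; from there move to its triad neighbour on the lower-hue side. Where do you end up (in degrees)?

327°

280 + 120 = 400 → 400 − 360 = 40°   (triadic ↑)
40 + 136 = 176°   (split-comp 44° ↓)
176 + 120 = 296°   (triadic ↑)
296 + 151 = 447 → 447 − 360 = 87°   (split-comp 29° ↓)
87 − 120 = -33 → -33 + 360 = 327°   (triadic ↓)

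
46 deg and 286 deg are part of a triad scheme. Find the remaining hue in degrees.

A triad places three hues 120° apart.
The full set through 46° is {46°, 166°, 286°}.
Given {46°, 286°}, the missing hue is 166°.

166°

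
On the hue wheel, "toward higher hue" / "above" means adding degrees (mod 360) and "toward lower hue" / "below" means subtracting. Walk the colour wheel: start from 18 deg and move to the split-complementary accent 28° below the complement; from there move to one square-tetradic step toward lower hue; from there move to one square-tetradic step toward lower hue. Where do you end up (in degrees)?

350°

+152° (split-comp 28° ↓): 18 + 152 = 170°
−90° (square ↓): 170 − 90 = 80°
−90° (square ↓): 80 − 90 = -10 → -10 + 360 = 350°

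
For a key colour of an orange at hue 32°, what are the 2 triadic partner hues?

A triad places three hues 120° apart.
32 + 120 = 152°
32 + 240 = 272°

152° and 272°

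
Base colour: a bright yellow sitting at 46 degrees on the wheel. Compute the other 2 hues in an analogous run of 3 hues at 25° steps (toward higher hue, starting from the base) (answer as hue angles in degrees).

71° and 96°

Analogous hues sit every 25° along the wheel.
46 + 25 = 71°
46 + 50 = 96°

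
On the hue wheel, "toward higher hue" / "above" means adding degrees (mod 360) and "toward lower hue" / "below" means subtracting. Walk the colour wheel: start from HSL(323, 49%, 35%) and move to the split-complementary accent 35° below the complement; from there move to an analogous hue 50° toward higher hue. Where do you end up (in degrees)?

323 + 145 = 468 → 468 − 360 = 108°   (split-comp 35° ↓)
108 + 50 = 158°   (analog 50° ↑)

158°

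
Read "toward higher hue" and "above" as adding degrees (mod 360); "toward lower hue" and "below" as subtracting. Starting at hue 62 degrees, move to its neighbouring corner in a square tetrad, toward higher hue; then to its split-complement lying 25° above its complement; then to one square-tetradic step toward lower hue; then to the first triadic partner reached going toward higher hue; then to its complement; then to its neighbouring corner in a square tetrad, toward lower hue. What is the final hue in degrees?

117°

+90° (square ↑): 62 + 90 = 152°
+205° (split-comp 25° ↑): 152 + 205 = 357°
−90° (square ↓): 357 − 90 = 267°
+120° (triadic ↑): 267 + 120 = 387 → 387 − 360 = 27°
+180° (complement): 27 + 180 = 207°
−90° (square ↓): 207 − 90 = 117°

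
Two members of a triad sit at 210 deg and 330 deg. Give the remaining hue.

A triad spaces three hues 120° apart.
The full set is {90°, 210°, 330°}.

90°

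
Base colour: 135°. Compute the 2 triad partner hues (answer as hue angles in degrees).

255° and 15°

A triad places three hues 120° apart.
135 + 120 = 255°
135 + 240 = 375 → 375 − 360 = 15°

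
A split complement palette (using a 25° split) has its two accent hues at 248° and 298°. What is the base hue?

The accents sit 25° either side of the complement, so the complement is their short-arc midpoint on the wheel.
Short-arc midpoint of 248° and 298°: 273°.
Base is 180° from the complement: 273 − 180 = 93°

93°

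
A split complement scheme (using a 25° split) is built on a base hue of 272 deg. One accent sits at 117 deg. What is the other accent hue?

Split-complementary hues sit 25° either side of the complement.
Complement of the base 272°: 272 + 180 = 452 → 452 − 360 = 92°
The given accent 117° is 25° one side of 92°; the other accent sits 25° the other side: 92 − 25 = 67°

67°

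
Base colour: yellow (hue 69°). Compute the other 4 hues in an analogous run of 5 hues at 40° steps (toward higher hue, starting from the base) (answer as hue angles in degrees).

Analogous hues sit every 40° along the wheel.
69 + 40 = 109°
69 + 80 = 149°
69 + 120 = 189°
69 + 160 = 229°

109°, 149°, 189°, and 229°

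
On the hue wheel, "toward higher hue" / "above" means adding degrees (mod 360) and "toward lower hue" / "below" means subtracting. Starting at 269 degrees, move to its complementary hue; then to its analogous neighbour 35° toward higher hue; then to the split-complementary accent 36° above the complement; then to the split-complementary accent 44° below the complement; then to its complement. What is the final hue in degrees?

296°

269 + 180 = 449 → 449 − 360 = 89°   (complement)
89 + 35 = 124°   (analog 35° ↑)
124 + 216 = 340°   (split-comp 36° ↑)
340 + 136 = 476 → 476 − 360 = 116°   (split-comp 44° ↓)
116 + 180 = 296°   (complement)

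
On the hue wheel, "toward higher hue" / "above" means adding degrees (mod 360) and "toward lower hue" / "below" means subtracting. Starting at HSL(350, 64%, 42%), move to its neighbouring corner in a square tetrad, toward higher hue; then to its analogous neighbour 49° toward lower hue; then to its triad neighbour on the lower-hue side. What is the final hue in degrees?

271°

350 + 90 = 440 → 440 − 360 = 80°   (square ↑)
80 − 49 = 31°   (analog 49° ↓)
31 − 120 = -89 → -89 + 360 = 271°   (triadic ↓)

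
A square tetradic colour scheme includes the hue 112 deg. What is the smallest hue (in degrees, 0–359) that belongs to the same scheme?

A square tetradic scheme places four hues every 90°.
The full set through 112° is {22°, 112°, 202°, 292°}.

22°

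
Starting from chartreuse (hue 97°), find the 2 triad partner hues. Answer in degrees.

A triad places three hues 120° apart.
97 + 120 = 217°
97 + 240 = 337°

217° and 337°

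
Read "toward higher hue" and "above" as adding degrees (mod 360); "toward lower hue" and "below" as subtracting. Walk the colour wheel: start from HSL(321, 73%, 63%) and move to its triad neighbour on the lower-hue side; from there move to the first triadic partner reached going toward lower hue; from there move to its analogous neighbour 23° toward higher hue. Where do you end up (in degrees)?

321 − 120 = 201°   (triadic ↓)
201 − 120 = 81°   (triadic ↓)
81 + 23 = 104°   (analog 23° ↑)

104°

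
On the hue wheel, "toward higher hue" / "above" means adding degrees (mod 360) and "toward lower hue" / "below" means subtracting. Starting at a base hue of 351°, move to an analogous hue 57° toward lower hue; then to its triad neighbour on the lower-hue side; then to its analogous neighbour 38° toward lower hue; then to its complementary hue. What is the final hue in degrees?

316°

analog 57° ↓ −57°: 351 − 57 = 294°
triadic ↓ −120°: 294 − 120 = 174°
analog 38° ↓ −38°: 174 − 38 = 136°
complement +180°: 136 + 180 = 316°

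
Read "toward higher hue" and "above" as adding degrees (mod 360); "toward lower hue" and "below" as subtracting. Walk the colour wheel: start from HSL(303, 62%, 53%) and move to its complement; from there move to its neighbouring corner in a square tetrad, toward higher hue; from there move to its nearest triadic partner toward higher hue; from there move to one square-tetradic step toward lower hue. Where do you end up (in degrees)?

complement +180°: 303 + 180 = 483 → 483 − 360 = 123°
square ↑ +90°: 123 + 90 = 213°
triadic ↑ +120°: 213 + 120 = 333°
square ↓ −90°: 333 − 90 = 243°

243°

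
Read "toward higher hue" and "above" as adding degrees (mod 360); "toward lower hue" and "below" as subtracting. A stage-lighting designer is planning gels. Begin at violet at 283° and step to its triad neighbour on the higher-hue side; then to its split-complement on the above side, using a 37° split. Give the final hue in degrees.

260°

+120° (triadic ↑): 283 + 120 = 403 → 403 − 360 = 43°
+217° (split-comp 37° ↑): 43 + 217 = 260°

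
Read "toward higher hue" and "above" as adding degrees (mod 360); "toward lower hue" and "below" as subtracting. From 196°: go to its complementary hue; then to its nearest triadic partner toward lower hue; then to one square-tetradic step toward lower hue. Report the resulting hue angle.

196 + 180 = 376 → 376 − 360 = 16°   (complement)
16 − 120 = -104 → -104 + 360 = 256°   (triadic ↓)
256 − 90 = 166°   (square ↓)

166°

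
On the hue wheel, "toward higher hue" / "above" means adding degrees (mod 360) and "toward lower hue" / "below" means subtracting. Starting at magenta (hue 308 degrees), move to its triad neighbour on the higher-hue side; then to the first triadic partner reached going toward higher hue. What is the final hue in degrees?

+120° (triadic ↑): 308 + 120 = 428 → 428 − 360 = 68°
+120° (triadic ↑): 68 + 120 = 188°

188°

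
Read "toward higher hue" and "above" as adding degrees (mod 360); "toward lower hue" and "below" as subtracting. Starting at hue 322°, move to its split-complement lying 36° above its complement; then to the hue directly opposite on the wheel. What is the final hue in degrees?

322 + 216 = 538 → 538 − 360 = 178°   (split-comp 36° ↑)
178 + 180 = 358°   (complement)

358°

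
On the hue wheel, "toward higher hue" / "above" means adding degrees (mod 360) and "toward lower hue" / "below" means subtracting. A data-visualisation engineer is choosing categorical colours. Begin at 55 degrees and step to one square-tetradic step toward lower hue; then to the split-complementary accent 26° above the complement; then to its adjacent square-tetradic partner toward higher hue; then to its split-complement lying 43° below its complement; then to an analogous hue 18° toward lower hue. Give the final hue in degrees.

20°

square ↓ −90°: 55 − 90 = -35 → -35 + 360 = 325°
split-comp 26° ↑ +206°: 325 + 206 = 531 → 531 − 360 = 171°
square ↑ +90°: 171 + 90 = 261°
split-comp 43° ↓ +137°: 261 + 137 = 398 → 398 − 360 = 38°
analog 18° ↓ −18°: 38 − 18 = 20°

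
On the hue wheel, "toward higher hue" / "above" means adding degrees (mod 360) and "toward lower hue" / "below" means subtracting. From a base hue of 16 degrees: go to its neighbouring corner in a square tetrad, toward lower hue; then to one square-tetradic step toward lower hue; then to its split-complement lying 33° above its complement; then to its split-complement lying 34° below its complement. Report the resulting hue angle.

195°

square ↓ −90°: 16 − 90 = -74 → -74 + 360 = 286°
square ↓ −90°: 286 − 90 = 196°
split-comp 33° ↑ +213°: 196 + 213 = 409 → 409 − 360 = 49°
split-comp 34° ↓ +146°: 49 + 146 = 195°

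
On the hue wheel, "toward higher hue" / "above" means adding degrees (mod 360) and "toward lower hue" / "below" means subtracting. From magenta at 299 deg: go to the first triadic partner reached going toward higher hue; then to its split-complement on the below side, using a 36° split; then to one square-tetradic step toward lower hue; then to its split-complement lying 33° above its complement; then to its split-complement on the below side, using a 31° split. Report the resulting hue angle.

299 + 120 = 419 → 419 − 360 = 59°   (triadic ↑)
59 + 144 = 203°   (split-comp 36° ↓)
203 − 90 = 113°   (square ↓)
113 + 213 = 326°   (split-comp 33° ↑)
326 + 149 = 475 → 475 − 360 = 115°   (split-comp 31° ↓)

115°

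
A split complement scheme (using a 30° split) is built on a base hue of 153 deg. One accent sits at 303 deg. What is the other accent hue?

3°

Split-complementary hues sit 30° either side of the complement.
Complement of the base 153°: 153 + 180 = 333°
The given accent 303° is 30° one side of 333°; the other accent sits 30° the other side: 333 + 30 = 363 → 363 − 360 = 3°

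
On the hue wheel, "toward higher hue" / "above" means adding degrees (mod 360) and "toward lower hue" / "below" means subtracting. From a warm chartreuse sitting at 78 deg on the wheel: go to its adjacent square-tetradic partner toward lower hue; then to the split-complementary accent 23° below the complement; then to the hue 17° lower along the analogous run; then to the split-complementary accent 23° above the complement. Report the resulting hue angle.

square ↓ −90°: 78 − 90 = -12 → -12 + 360 = 348°
split-comp 23° ↓ +157°: 348 + 157 = 505 → 505 − 360 = 145°
analog 17° ↓ −17°: 145 − 17 = 128°
split-comp 23° ↑ +203°: 128 + 203 = 331°

331°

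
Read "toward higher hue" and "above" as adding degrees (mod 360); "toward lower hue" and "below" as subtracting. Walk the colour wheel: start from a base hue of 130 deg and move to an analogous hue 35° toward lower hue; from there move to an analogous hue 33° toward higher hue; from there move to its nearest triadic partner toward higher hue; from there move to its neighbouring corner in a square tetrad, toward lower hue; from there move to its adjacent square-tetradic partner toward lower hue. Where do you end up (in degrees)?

−35° (analog 35° ↓): 130 − 35 = 95°
+33° (analog 33° ↑): 95 + 33 = 128°
+120° (triadic ↑): 128 + 120 = 248°
−90° (square ↓): 248 − 90 = 158°
−90° (square ↓): 158 − 90 = 68°

68°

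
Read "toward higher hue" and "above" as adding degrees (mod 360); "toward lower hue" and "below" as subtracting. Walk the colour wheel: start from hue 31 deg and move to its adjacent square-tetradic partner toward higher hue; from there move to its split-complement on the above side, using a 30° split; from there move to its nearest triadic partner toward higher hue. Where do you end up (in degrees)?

91°

+90° (square ↑): 31 + 90 = 121°
+210° (split-comp 30° ↑): 121 + 210 = 331°
+120° (triadic ↑): 331 + 120 = 451 → 451 − 360 = 91°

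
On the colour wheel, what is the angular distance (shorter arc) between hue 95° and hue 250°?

155°

|95 − 250| = 155.
155 ≤ 180, so the shorter arc is 155°.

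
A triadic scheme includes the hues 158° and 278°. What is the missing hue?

38°

A triad places three hues 120° apart.
The full set through 158° is {38°, 158°, 278°}.
Given {158°, 278°}, the missing hue is 38°.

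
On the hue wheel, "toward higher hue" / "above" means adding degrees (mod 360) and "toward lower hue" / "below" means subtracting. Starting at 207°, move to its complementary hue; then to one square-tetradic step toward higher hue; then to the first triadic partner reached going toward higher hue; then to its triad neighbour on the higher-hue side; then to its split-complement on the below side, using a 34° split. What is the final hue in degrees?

207 + 180 = 387 → 387 − 360 = 27°   (complement)
27 + 90 = 117°   (square ↑)
117 + 120 = 237°   (triadic ↑)
237 + 120 = 357°   (triadic ↑)
357 + 146 = 503 → 503 − 360 = 143°   (split-comp 34° ↓)

143°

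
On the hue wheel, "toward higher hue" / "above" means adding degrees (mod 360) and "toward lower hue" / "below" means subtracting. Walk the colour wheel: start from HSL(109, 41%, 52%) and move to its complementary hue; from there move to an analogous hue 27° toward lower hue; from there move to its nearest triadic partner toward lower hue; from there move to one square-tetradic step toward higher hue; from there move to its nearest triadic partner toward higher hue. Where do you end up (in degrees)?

109 + 180 = 289°   (complement)
289 − 27 = 262°   (analog 27° ↓)
262 − 120 = 142°   (triadic ↓)
142 + 90 = 232°   (square ↑)
232 + 120 = 352°   (triadic ↑)

352°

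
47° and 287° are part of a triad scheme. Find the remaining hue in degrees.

167°

A triad places three hues 120° apart.
The full set through 47° is {47°, 167°, 287°}.
Given {47°, 287°}, the missing hue is 167°.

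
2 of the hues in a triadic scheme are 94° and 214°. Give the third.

A triad places three hues 120° apart.
The full set through 94° is {94°, 214°, 334°}.
Given {94°, 214°}, the missing hue is 334°.

334°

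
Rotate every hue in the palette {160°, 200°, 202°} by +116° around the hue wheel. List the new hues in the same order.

160 + 116 = 276°
200 + 116 = 316°
202 + 116 = 318°

276°, 316°, 318°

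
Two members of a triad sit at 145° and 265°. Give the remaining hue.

25°

A triad spaces three hues 120° apart.
The full set is {25°, 145°, 265°}.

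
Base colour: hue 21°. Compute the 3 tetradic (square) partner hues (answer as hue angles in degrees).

111°, 201°, 291°

A square tetradic scheme places four hues every 90°.
21 + 90 = 111°
21 + 180 = 201°
21 + 270 = 291°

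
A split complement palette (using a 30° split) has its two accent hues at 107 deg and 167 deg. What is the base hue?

The accents sit 30° either side of the complement, so the complement is their short-arc midpoint on the wheel.
Short-arc midpoint of 107° and 167°: 137°.
Base is 180° from the complement: 137 − 180 = -43 → -43 + 360 = 317°

317°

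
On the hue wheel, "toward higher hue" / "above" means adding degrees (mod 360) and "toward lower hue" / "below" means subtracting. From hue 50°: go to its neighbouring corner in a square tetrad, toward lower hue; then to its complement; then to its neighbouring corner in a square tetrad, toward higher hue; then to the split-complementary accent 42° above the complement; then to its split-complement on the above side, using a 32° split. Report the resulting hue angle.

−90° (square ↓): 50 − 90 = -40 → -40 + 360 = 320°
+180° (complement): 320 + 180 = 500 → 500 − 360 = 140°
+90° (square ↑): 140 + 90 = 230°
+222° (split-comp 42° ↑): 230 + 222 = 452 → 452 − 360 = 92°
+212° (split-comp 32° ↑): 92 + 212 = 304°

304°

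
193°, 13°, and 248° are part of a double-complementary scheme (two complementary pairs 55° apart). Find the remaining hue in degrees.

A rectangular tetradic uses two complementary pairs 55° apart: offsets 0°, 55°, 180°, 235°.
Among {13°, 193°, 248°}, 13° and 193° are a 180° pair.
The remaining hue 248° needs its own complement: 248 + 180 = 428 → 428 − 360 = 68°

68°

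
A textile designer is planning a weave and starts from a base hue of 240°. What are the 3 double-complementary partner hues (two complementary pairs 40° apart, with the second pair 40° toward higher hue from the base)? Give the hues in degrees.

280°, 60°, 100°

A rectangular tetradic uses two complementary pairs 40° apart: offsets 0°, 40°, 180°, 220°.
240 + 40 = 280°
240 + 180 = 420 → 420 − 360 = 60°
240 + 220 = 460 → 460 − 360 = 100°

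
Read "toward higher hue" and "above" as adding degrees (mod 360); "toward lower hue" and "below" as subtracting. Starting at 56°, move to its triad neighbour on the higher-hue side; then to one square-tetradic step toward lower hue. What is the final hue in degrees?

triadic ↑ +120°: 56 + 120 = 176°
square ↓ −90°: 176 − 90 = 86°

86°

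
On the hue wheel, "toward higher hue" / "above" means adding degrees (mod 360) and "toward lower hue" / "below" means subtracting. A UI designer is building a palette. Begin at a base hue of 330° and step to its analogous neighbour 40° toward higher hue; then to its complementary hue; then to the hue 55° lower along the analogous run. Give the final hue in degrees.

135°

+40° (analog 40° ↑): 330 + 40 = 370 → 370 − 360 = 10°
+180° (complement): 10 + 180 = 190°
−55° (analog 55° ↓): 190 − 55 = 135°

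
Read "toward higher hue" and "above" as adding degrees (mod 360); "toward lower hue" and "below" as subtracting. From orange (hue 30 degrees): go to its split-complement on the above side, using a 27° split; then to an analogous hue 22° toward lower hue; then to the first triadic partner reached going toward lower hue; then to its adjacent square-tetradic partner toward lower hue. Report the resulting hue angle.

30 + 207 = 237°   (split-comp 27° ↑)
237 − 22 = 215°   (analog 22° ↓)
215 − 120 = 95°   (triadic ↓)
95 − 90 = 5°   (square ↓)

5°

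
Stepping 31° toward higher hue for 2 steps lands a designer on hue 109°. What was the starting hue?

2 steps of 31° (toward higher hue) give a net shift of +62°.
Start = end − shift: 109 − 62 = 47°

47°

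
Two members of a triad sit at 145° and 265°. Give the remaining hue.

25°

A triad spaces three hues 120° apart.
The full set is {25°, 145°, 265°}.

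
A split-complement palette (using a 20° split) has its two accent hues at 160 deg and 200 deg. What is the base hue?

0°

The accents sit 20° either side of the complement, so the complement is their short-arc midpoint on the wheel.
Short-arc midpoint of 160° and 200°: 180°.
Base is 180° from the complement: 180 − 180 = 0°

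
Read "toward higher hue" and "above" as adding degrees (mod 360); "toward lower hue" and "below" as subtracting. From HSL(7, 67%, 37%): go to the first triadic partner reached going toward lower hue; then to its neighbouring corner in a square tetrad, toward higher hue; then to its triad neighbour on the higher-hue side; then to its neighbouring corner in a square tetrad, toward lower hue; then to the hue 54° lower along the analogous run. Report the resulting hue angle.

313°

7 − 120 = -113 → -113 + 360 = 247°   (triadic ↓)
247 + 90 = 337°   (square ↑)
337 + 120 = 457 → 457 − 360 = 97°   (triadic ↑)
97 − 90 = 7°   (square ↓)
7 − 54 = -47 → -47 + 360 = 313°   (analog 54° ↓)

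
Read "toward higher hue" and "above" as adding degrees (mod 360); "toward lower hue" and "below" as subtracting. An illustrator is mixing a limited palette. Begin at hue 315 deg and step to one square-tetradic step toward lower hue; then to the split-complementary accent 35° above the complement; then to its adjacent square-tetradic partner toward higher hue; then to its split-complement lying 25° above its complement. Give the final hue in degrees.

15°

square ↓ −90°: 315 − 90 = 225°
split-comp 35° ↑ +215°: 225 + 215 = 440 → 440 − 360 = 80°
square ↑ +90°: 80 + 90 = 170°
split-comp 25° ↑ +205°: 170 + 205 = 375 → 375 − 360 = 15°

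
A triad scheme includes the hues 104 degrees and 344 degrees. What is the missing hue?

A triad places three hues 120° apart.
The full set through 104° is {104°, 224°, 344°}.
Given {104°, 344°}, the missing hue is 224°.

224°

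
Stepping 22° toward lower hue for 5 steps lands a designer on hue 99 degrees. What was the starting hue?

209°

5 steps of 22° (toward lower hue) give a net shift of −110°.
Start = end − shift: 99 + 110 = 209°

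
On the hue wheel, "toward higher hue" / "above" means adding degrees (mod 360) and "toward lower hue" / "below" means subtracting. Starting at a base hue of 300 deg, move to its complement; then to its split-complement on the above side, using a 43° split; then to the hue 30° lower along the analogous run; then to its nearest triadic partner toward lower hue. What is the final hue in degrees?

193°

300 + 180 = 480 → 480 − 360 = 120°   (complement)
120 + 223 = 343°   (split-comp 43° ↑)
343 − 30 = 313°   (analog 30° ↓)
313 − 120 = 193°   (triadic ↓)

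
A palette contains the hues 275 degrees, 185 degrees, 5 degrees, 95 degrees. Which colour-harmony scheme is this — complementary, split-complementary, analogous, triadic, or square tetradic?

square tetradic

Sort the hues: 5°, 95°, 185°, 275°.
Successive gaps around the wheel: 90°, 90°, 90°, 90°.
Four hues every 90° form a square tetradic scheme.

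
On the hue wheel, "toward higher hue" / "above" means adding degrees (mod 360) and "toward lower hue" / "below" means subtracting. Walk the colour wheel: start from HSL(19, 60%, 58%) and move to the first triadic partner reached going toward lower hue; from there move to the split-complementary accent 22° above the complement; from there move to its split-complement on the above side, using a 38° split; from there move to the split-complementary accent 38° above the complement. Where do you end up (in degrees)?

triadic ↓ −120°: 19 − 120 = -101 → -101 + 360 = 259°
split-comp 22° ↑ +202°: 259 + 202 = 461 → 461 − 360 = 101°
split-comp 38° ↑ +218°: 101 + 218 = 319°
split-comp 38° ↑ +218°: 319 + 218 = 537 → 537 − 360 = 177°

177°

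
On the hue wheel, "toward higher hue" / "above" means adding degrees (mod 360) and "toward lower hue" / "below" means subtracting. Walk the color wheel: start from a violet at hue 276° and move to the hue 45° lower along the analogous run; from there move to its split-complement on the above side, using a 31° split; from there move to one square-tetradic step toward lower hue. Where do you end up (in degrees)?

352°

analog 45° ↓ −45°: 276 − 45 = 231°
split-comp 31° ↑ +211°: 231 + 211 = 442 → 442 − 360 = 82°
square ↓ −90°: 82 − 90 = -8 → -8 + 360 = 352°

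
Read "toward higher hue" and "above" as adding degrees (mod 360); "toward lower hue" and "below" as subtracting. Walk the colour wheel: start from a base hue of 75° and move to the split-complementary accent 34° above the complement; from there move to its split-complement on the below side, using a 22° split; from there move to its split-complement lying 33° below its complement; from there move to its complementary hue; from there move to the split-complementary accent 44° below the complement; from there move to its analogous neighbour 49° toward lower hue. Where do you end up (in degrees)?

+214° (split-comp 34° ↑): 75 + 214 = 289°
+158° (split-comp 22° ↓): 289 + 158 = 447 → 447 − 360 = 87°
+147° (split-comp 33° ↓): 87 + 147 = 234°
+180° (complement): 234 + 180 = 414 → 414 − 360 = 54°
+136° (split-comp 44° ↓): 54 + 136 = 190°
−49° (analog 49° ↓): 190 − 49 = 141°

141°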